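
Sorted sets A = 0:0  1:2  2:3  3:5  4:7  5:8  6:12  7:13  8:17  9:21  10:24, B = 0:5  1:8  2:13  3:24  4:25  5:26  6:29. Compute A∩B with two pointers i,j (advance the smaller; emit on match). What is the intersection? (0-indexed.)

intersection = [5, 8, 13, 24]

i=0 j=0: 0<5, i++
i=1 j=0: 2<5, i++
i=2 j=0: 3<5, i++
i=3 j=0: 5==5 emit, i++,j++
i=4 j=1: 7<8, i++
i=5 j=1: 8==8 emit, i++,j++
i=6 j=2: 12<13, i++
i=7 j=2: 13==13 emit, i++,j++
i=8 j=3: 17<24, i++
i=9 j=3: 21<24, i++
i=10 j=3: 24==24 emit, i++,j++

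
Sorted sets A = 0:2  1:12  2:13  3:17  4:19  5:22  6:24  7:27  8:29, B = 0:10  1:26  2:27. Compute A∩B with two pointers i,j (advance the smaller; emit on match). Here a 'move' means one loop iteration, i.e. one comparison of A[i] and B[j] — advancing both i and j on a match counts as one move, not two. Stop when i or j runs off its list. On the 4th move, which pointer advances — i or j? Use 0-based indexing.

i

[i=0,j=0] 2<10 → i++
[i=1,j=0] 12>10 → j++
[i=1,j=1] 12<26 → i++
[i=2,j=1] 13<26 → i++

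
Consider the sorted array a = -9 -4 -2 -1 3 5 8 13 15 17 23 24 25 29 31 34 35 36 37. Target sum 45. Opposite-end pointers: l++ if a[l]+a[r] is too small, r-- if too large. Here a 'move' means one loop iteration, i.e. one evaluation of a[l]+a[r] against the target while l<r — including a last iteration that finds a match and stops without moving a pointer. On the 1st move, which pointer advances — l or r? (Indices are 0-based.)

[0,18] -9+37=28 <45 → l++

l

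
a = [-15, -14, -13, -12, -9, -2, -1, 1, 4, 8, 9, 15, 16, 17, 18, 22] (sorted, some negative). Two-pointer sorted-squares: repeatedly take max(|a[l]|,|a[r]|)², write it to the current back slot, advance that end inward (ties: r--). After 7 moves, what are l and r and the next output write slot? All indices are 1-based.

l=3, r=11, next write slot=9

[1,16] |-15|<=|22| out[16]=484 → r--
[1,15] |-15|<=|18| out[15]=324 → r--
[1,14] |-15|<=|17| out[14]=289 → r--
[1,13] |-15|<=|16| out[13]=256 → r--
[1,12] |-15|<=|15| out[12]=225 → r--
[1,11] |-15|>|9| out[11]=225 → l++
[2,11] |-14|>|9| out[10]=196 → l++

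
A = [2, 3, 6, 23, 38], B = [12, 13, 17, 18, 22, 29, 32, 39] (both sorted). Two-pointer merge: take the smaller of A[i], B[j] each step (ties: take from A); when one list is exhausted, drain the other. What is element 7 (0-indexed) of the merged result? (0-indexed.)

i=0 j=0: A[i]=2<=B[j]=12 take 2, i++
i=1 j=0: A[i]=3<=B[j]=12 take 3, i++
i=2 j=0: A[i]=6<=B[j]=12 take 6, i++
i=3 j=0: A[i]=23>B[j]=12 take 12, j++
i=3 j=1: A[i]=23>B[j]=13 take 13, j++
i=3 j=2: A[i]=23>B[j]=17 take 17, j++
i=3 j=3: A[i]=23>B[j]=18 take 18, j++
i=3 j=4: A[i]=23>B[j]=22 take 22, j++
i=3 j=5: A[i]=23<=B[j]=29 take 23, i++
i=4 j=5: A[i]=38>B[j]=29 take 29, j++
i=4 j=6: A[i]=38>B[j]=32 take 32, j++
i=4 j=7: A[i]=38<=B[j]=39 take 38, i++
i=5 j=7: A done, take B[j]=39, j++

merged[7] = 22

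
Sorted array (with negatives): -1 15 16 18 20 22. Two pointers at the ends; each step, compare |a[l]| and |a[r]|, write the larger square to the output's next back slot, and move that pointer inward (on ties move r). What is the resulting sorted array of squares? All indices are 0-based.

[1, 225, 256, 324, 400, 484]

[0,5] |-1|<=|22| out[5]=484 → r--
[0,4] |-1|<=|20| out[4]=400 → r--
[0,3] |-1|<=|18| out[3]=324 → r--
[0,2] |-1|<=|16| out[2]=256 → r--
[0,1] |-1|<=|15| out[1]=225 → r--
[0,0] |-1|<=|-1| out[0]=1 → r--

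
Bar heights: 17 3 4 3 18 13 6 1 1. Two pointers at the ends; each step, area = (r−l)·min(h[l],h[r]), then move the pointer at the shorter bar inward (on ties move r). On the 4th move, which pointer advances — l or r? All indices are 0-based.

r

l=0 r=8: min(17,1)*8=8 best=8 *, r--
l=0 r=7: min(17,1)*7=7 best=8, r--
l=0 r=6: min(17,6)*6=36 best=36 *, r--
l=0 r=5: min(17,13)*5=65 best=65 *, r--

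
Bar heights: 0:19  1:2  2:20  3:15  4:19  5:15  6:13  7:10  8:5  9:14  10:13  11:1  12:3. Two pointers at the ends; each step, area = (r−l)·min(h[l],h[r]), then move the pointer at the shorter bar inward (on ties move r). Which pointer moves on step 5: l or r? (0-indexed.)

r

l=0 r=12: min(19,3)*12=36 best=36 *, r--
l=0 r=11: min(19,1)*11=11 best=36, r--
l=0 r=10: min(19,13)*10=130 best=130 *, r--
l=0 r=9: min(19,14)*9=126 best=130, r--
l=0 r=8: min(19,5)*8=40 best=130, r--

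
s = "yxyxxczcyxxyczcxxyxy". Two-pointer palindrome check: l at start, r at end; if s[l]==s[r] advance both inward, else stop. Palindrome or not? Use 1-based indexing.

l=1 r=20: 'y'=='y', l++,r--
l=2 r=19: 'x'=='x', l++,r--
l=3 r=18: 'y'=='y', l++,r--
l=4 r=17: 'x'=='x', l++,r--
l=5 r=16: 'x'=='x', l++,r--
l=6 r=15: 'c'=='c', l++,r--
l=7 r=14: 'z'=='z', l++,r--
l=8 r=13: 'c'=='c', l++,r--
l=9 r=12: 'y'=='y', l++,r--
l=10 r=11: 'x'=='x', l++,r--

palindrome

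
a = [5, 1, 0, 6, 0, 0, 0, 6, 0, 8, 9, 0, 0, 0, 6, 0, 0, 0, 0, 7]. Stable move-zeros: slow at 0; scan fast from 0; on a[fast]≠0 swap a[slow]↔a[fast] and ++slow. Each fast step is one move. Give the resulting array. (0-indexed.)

(s=0,f=0) a[fast]=5≠0 swap→a[0]=5 → slow++,fast++
(s=1,f=1) a[fast]=1≠0 swap→a[1]=1 → slow++,fast++
(s=2,f=2) a[fast]=0 → fast++
(s=2,f=3) a[fast]=6≠0 swap→a[2]=6 → slow++,fast++
(s=3,f=4) a[fast]=0 → fast++
(s=3,f=5) a[fast]=0 → fast++
(s=3,f=6) a[fast]=0 → fast++
(s=3,f=7) a[fast]=6≠0 swap→a[3]=6 → slow++,fast++
(s=4,f=8) a[fast]=0 → fast++
(s=4,f=9) a[fast]=8≠0 swap→a[4]=8 → slow++,fast++
(s=5,f=10) a[fast]=9≠0 swap→a[5]=9 → slow++,fast++
(s=6,f=11) a[fast]=0 → fast++
(s=6,f=12) a[fast]=0 → fast++
(s=6,f=13) a[fast]=0 → fast++
(s=6,f=14) a[fast]=6≠0 swap→a[6]=6 → slow++,fast++
(s=7,f=15) a[fast]=0 → fast++
(s=7,f=16) a[fast]=0 → fast++
(s=7,f=17) a[fast]=0 → fast++
(s=7,f=18) a[fast]=0 → fast++
(s=7,f=19) a[fast]=7≠0 swap→a[7]=7 → slow++,fast++

[5, 1, 6, 6, 8, 9, 6, 7, 0, 0, 0, 0, 0, 0, 0, 0, 0, 0, 0, 0]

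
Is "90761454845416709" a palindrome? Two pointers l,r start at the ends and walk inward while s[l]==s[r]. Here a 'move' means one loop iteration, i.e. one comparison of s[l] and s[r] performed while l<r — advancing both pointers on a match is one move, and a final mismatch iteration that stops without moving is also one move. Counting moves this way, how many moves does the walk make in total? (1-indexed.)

8 moves

l=1 r=17: '9'=='9', l++,r--
l=2 r=16: '0'=='0', l++,r--
l=3 r=15: '7'=='7', l++,r--
l=4 r=14: '6'=='6', l++,r--
l=5 r=13: '1'=='1', l++,r--
l=6 r=12: '4'=='4', l++,r--
l=7 r=11: '5'=='5', l++,r--
l=8 r=10: '4'=='4', l++,r--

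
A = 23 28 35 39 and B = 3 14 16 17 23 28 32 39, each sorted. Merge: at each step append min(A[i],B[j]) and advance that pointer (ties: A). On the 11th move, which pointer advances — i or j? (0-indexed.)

[i=0,j=0] A[i]=23>B[j]=3 take 3 → j++
[i=0,j=1] A[i]=23>B[j]=14 take 14 → j++
[i=0,j=2] A[i]=23>B[j]=16 take 16 → j++
[i=0,j=3] A[i]=23>B[j]=17 take 17 → j++
[i=0,j=4] A[i]=23<=B[j]=23 take 23 → i++
[i=1,j=4] A[i]=28>B[j]=23 take 23 → j++
[i=1,j=5] A[i]=28<=B[j]=28 take 28 → i++
[i=2,j=5] A[i]=35>B[j]=28 take 28 → j++
[i=2,j=6] A[i]=35>B[j]=32 take 32 → j++
[i=2,j=7] A[i]=35<=B[j]=39 take 35 → i++
[i=3,j=7] A[i]=39<=B[j]=39 take 39 → i++

i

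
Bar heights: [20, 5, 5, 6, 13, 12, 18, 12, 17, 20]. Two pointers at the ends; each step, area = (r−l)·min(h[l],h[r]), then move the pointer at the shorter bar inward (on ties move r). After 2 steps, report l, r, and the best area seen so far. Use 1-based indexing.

l=1, r=8, best area=180

l=1 r=10: min(20,20)*9=180 best=180 *, r--
l=1 r=9: min(20,17)*8=136 best=180, r--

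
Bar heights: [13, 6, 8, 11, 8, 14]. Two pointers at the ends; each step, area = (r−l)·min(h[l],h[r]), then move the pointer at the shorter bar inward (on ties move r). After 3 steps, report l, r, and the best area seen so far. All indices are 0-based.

l=0 r=5: min(13,14)*5=65 best=65 *, l++
l=1 r=5: min(6,14)*4=24 best=65, l++
l=2 r=5: min(8,14)*3=24 best=65, l++

l=3, r=5, best area=65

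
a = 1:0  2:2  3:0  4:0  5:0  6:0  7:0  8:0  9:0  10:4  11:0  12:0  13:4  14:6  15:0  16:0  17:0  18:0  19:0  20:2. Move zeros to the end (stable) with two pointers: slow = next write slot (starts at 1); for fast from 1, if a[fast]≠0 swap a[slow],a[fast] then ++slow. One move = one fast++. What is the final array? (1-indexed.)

slow=1 fast=1: a[fast]=0, fast++
slow=1 fast=2: a[fast]=2≠0 swap→a[1]=2, slow++,fast++
slow=2 fast=3: a[fast]=0, fast++
slow=2 fast=4: a[fast]=0, fast++
slow=2 fast=5: a[fast]=0, fast++
slow=2 fast=6: a[fast]=0, fast++
slow=2 fast=7: a[fast]=0, fast++
slow=2 fast=8: a[fast]=0, fast++
slow=2 fast=9: a[fast]=0, fast++
slow=2 fast=10: a[fast]=4≠0 swap→a[2]=4, slow++,fast++
slow=3 fast=11: a[fast]=0, fast++
slow=3 fast=12: a[fast]=0, fast++
slow=3 fast=13: a[fast]=4≠0 swap→a[3]=4, slow++,fast++
slow=4 fast=14: a[fast]=6≠0 swap→a[4]=6, slow++,fast++
slow=5 fast=15: a[fast]=0, fast++
slow=5 fast=16: a[fast]=0, fast++
slow=5 fast=17: a[fast]=0, fast++
slow=5 fast=18: a[fast]=0, fast++
slow=5 fast=19: a[fast]=0, fast++
slow=5 fast=20: a[fast]=2≠0 swap→a[5]=2, slow++,fast++

[2, 4, 4, 6, 2, 0, 0, 0, 0, 0, 0, 0, 0, 0, 0, 0, 0, 0, 0, 0]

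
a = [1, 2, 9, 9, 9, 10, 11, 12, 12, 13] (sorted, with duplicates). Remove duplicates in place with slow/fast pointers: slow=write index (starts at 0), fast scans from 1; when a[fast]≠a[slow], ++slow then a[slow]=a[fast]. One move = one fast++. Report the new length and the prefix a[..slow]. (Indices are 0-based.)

length 7; prefix = [1, 2, 9, 10, 11, 12, 13]

(s=0,f=1) a[fast]=2≠a[slow]=1 write a[1]=2 → slow++,fast++
(s=1,f=2) a[fast]=9≠a[slow]=2 write a[2]=9 → slow++,fast++
(s=2,f=3) a[fast]=9=a[slow] dup → fast++
(s=2,f=4) a[fast]=9=a[slow] dup → fast++
(s=2,f=5) a[fast]=10≠a[slow]=9 write a[3]=10 → slow++,fast++
(s=3,f=6) a[fast]=11≠a[slow]=10 write a[4]=11 → slow++,fast++
(s=4,f=7) a[fast]=12≠a[slow]=11 write a[5]=12 → slow++,fast++
(s=5,f=8) a[fast]=12=a[slow] dup → fast++
(s=5,f=9) a[fast]=13≠a[slow]=12 write a[6]=13 → slow++,fast++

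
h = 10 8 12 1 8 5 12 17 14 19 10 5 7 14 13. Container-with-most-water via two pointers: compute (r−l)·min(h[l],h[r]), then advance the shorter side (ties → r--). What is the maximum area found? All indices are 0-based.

[0,14] min(10,13)*14=140 best=140 * → l++
[1,14] min(8,13)*13=104 best=140 → l++
[2,14] min(12,13)*12=144 best=144 * → l++
[3,14] min(1,13)*11=11 best=144 → l++
[4,14] min(8,13)*10=80 best=144 → l++
[5,14] min(5,13)*9=45 best=144 → l++
[6,14] min(12,13)*8=96 best=144 → l++
[7,14] min(17,13)*7=91 best=144 → r--
[7,13] min(17,14)*6=84 best=144 → r--
[7,12] min(17,7)*5=35 best=144 → r--
[7,11] min(17,5)*4=20 best=144 → r--
[7,10] min(17,10)*3=30 best=144 → r--
[7,9] min(17,19)*2=34 best=144 → l++
[8,9] min(14,19)*1=14 best=144 → l++

max area = 144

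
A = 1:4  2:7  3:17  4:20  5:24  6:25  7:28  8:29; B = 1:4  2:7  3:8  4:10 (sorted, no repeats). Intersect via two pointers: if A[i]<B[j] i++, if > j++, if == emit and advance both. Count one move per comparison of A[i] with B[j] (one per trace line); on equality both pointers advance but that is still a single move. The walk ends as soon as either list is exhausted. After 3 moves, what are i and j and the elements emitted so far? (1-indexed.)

[i=1,j=1] 4==4 emit → i++,j++
[i=2,j=2] 7==7 emit → i++,j++
[i=3,j=3] 17>8 → j++

i=3, j=4, emitted=[4, 7]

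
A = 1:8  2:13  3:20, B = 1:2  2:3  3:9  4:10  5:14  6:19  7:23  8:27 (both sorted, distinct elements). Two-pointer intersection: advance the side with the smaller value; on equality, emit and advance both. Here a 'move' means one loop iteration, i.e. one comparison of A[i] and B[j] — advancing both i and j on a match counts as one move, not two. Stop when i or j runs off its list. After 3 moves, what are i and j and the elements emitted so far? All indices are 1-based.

i=2, j=3, emitted=[]

[i=1,j=1] 8>2 → j++
[i=1,j=2] 8>3 → j++
[i=1,j=3] 8<9 → i++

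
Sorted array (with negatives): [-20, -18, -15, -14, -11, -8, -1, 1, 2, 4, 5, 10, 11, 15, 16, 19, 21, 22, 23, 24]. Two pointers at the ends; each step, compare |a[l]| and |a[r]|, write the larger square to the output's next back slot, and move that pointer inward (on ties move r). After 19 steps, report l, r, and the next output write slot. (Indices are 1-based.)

l=7, r=7, next write slot=1

[1,20] |-20|<=|24| out[20]=576 → r--
[1,19] |-20|<=|23| out[19]=529 → r--
[1,18] |-20|<=|22| out[18]=484 → r--
[1,17] |-20|<=|21| out[17]=441 → r--
[1,16] |-20|>|19| out[16]=400 → l++
[2,16] |-18|<=|19| out[15]=361 → r--
[2,15] |-18|>|16| out[14]=324 → l++
[3,15] |-15|<=|16| out[13]=256 → r--
[3,14] |-15|<=|15| out[12]=225 → r--
[3,13] |-15|>|11| out[11]=225 → l++
[4,13] |-14|>|11| out[10]=196 → l++
[5,13] |-11|<=|11| out[9]=121 → r--
[5,12] |-11|>|10| out[8]=121 → l++
[6,12] |-8|<=|10| out[7]=100 → r--
[6,11] |-8|>|5| out[6]=64 → l++
[7,11] |-1|<=|5| out[5]=25 → r--
[7,10] |-1|<=|4| out[4]=16 → r--
[7,9] |-1|<=|2| out[3]=4 → r--
[7,8] |-1|<=|1| out[2]=1 → r--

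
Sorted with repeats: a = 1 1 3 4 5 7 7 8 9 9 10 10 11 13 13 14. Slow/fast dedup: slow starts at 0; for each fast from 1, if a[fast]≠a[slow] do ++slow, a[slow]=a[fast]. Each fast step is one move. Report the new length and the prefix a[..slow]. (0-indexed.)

length 11; prefix = [1, 3, 4, 5, 7, 8, 9, 10, 11, 13, 14]

(s=0,f=1) a[fast]=1=a[slow] dup → fast++
(s=0,f=2) a[fast]=3≠a[slow]=1 write a[1]=3 → slow++,fast++
(s=1,f=3) a[fast]=4≠a[slow]=3 write a[2]=4 → slow++,fast++
(s=2,f=4) a[fast]=5≠a[slow]=4 write a[3]=5 → slow++,fast++
(s=3,f=5) a[fast]=7≠a[slow]=5 write a[4]=7 → slow++,fast++
(s=4,f=6) a[fast]=7=a[slow] dup → fast++
(s=4,f=7) a[fast]=8≠a[slow]=7 write a[5]=8 → slow++,fast++
(s=5,f=8) a[fast]=9≠a[slow]=8 write a[6]=9 → slow++,fast++
(s=6,f=9) a[fast]=9=a[slow] dup → fast++
(s=6,f=10) a[fast]=10≠a[slow]=9 write a[7]=10 → slow++,fast++
(s=7,f=11) a[fast]=10=a[slow] dup → fast++
(s=7,f=12) a[fast]=11≠a[slow]=10 write a[8]=11 → slow++,fast++
(s=8,f=13) a[fast]=13≠a[slow]=11 write a[9]=13 → slow++,fast++
(s=9,f=14) a[fast]=13=a[slow] dup → fast++
(s=9,f=15) a[fast]=14≠a[slow]=13 write a[10]=14 → slow++,fast++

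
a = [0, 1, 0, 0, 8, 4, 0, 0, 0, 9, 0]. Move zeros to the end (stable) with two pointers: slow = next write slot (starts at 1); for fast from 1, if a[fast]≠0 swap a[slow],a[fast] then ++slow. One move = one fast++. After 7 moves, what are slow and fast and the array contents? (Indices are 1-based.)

slow=1 fast=1: a[fast]=0, fast++
slow=1 fast=2: a[fast]=1≠0 swap→a[1]=1, slow++,fast++
slow=2 fast=3: a[fast]=0, fast++
slow=2 fast=4: a[fast]=0, fast++
slow=2 fast=5: a[fast]=8≠0 swap→a[2]=8, slow++,fast++
slow=3 fast=6: a[fast]=4≠0 swap→a[3]=4, slow++,fast++
slow=4 fast=7: a[fast]=0, fast++

slow=4, fast=8, a=[1, 8, 4, 0, 0, 0, 0, 0, 0, 9, 0]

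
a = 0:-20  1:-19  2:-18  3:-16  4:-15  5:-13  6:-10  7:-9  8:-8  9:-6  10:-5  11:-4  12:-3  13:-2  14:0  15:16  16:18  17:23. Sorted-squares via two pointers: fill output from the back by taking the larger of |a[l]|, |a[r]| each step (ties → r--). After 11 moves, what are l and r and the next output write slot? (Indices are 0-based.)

l=8, r=14, next write slot=6

[0,17] |-20|<=|23| out[17]=529 → r--
[0,16] |-20|>|18| out[16]=400 → l++
[1,16] |-19|>|18| out[15]=361 → l++
[2,16] |-18|<=|18| out[14]=324 → r--
[2,15] |-18|>|16| out[13]=324 → l++
[3,15] |-16|<=|16| out[12]=256 → r--
[3,14] |-16|>|0| out[11]=256 → l++
[4,14] |-15|>|0| out[10]=225 → l++
[5,14] |-13|>|0| out[9]=169 → l++
[6,14] |-10|>|0| out[8]=100 → l++
[7,14] |-9|>|0| out[7]=81 → l++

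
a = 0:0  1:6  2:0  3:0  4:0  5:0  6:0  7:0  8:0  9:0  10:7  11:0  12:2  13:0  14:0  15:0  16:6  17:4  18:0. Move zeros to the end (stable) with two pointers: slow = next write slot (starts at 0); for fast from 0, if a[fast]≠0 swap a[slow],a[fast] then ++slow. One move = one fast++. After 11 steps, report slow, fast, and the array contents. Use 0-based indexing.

slow=2, fast=11, a=[6, 7, 0, 0, 0, 0, 0, 0, 0, 0, 0, 0, 2, 0, 0, 0, 6, 4, 0]

(s=0,f=0) a[fast]=0 → fast++
(s=0,f=1) a[fast]=6≠0 swap→a[0]=6 → slow++,fast++
(s=1,f=2) a[fast]=0 → fast++
(s=1,f=3) a[fast]=0 → fast++
(s=1,f=4) a[fast]=0 → fast++
(s=1,f=5) a[fast]=0 → fast++
(s=1,f=6) a[fast]=0 → fast++
(s=1,f=7) a[fast]=0 → fast++
(s=1,f=8) a[fast]=0 → fast++
(s=1,f=9) a[fast]=0 → fast++
(s=1,f=10) a[fast]=7≠0 swap→a[1]=7 → slow++,fast++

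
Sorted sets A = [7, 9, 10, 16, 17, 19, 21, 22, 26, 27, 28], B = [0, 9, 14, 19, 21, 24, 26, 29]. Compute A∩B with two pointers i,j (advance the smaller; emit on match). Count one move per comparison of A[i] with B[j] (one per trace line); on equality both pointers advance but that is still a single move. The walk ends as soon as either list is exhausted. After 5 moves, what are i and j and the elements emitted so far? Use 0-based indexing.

[i=0,j=0] 7>0 → j++
[i=0,j=1] 7<9 → i++
[i=1,j=1] 9==9 emit → i++,j++
[i=2,j=2] 10<14 → i++
[i=3,j=2] 16>14 → j++

i=3, j=3, emitted=[9]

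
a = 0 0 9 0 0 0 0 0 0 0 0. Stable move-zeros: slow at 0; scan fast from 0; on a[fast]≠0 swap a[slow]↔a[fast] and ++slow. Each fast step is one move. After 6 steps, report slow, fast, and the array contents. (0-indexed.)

slow=0 fast=0: a[fast]=0, fast++
slow=0 fast=1: a[fast]=0, fast++
slow=0 fast=2: a[fast]=9≠0 swap→a[0]=9, slow++,fast++
slow=1 fast=3: a[fast]=0, fast++
slow=1 fast=4: a[fast]=0, fast++
slow=1 fast=5: a[fast]=0, fast++

slow=1, fast=6, a=[9, 0, 0, 0, 0, 0, 0, 0, 0, 0, 0]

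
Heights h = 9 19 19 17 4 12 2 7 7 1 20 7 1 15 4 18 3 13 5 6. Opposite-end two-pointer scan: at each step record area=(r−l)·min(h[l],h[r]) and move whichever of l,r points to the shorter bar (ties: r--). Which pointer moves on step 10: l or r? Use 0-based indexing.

r

[0,19] min(9,6)*19=114 best=114 * → r--
[0,18] min(9,5)*18=90 best=114 → r--
[0,17] min(9,13)*17=153 best=153 * → l++
[1,17] min(19,13)*16=208 best=208 * → r--
[1,16] min(19,3)*15=45 best=208 → r--
[1,15] min(19,18)*14=252 best=252 * → r--
[1,14] min(19,4)*13=52 best=252 → r--
[1,13] min(19,15)*12=180 best=252 → r--
[1,12] min(19,1)*11=11 best=252 → r--
[1,11] min(19,7)*10=70 best=252 → r--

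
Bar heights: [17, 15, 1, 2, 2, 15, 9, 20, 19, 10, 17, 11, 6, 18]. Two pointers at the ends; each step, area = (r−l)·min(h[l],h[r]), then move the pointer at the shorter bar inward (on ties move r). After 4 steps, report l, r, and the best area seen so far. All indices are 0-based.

l=4, r=13, best area=221

l=0 r=13: min(17,18)*13=221 best=221 *, l++
l=1 r=13: min(15,18)*12=180 best=221, l++
l=2 r=13: min(1,18)*11=11 best=221, l++
l=3 r=13: min(2,18)*10=20 best=221, l++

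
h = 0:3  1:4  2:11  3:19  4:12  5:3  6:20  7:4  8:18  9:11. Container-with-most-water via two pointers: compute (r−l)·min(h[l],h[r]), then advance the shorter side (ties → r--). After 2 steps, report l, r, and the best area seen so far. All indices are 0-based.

l=0 r=9: min(3,11)*9=27 best=27 *, l++
l=1 r=9: min(4,11)*8=32 best=32 *, l++

l=2, r=9, best area=32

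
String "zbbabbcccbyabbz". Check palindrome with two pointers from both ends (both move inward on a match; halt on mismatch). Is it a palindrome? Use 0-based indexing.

not a palindrome (mismatch at 4,10)

l=0 r=14: 'z'=='z', l++,r--
l=1 r=13: 'b'=='b', l++,r--
l=2 r=12: 'b'=='b', l++,r--
l=3 r=11: 'a'=='a', l++,r--
l=4 r=10: 'b'!='y', stop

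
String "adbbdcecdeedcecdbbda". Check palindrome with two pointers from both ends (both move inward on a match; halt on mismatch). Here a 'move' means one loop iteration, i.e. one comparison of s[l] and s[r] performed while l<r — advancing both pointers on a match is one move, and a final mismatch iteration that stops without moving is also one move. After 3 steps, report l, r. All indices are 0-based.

l=0 r=19: 'a'=='a', l++,r--
l=1 r=18: 'd'=='d', l++,r--
l=2 r=17: 'b'=='b', l++,r--

l=3, r=16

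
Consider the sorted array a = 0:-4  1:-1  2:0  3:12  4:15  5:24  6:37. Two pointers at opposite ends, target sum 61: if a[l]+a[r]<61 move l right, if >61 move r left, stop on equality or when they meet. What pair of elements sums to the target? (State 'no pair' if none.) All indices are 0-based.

[0,6] -4+37=33 <61 → l++
[1,6] -1+37=36 <61 → l++
[2,6] 0+37=37 <61 → l++
[3,6] 12+37=49 <61 → l++
[4,6] 15+37=52 <61 → l++
[5,6] 24+37=61 → found

(24, 37)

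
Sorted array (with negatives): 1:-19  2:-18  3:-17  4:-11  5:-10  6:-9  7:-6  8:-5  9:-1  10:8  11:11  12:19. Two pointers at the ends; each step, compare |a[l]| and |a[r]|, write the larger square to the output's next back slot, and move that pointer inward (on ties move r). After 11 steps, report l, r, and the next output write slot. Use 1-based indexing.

[1,12] |-19|<=|19| out[12]=361 → r--
[1,11] |-19|>|11| out[11]=361 → l++
[2,11] |-18|>|11| out[10]=324 → l++
[3,11] |-17|>|11| out[9]=289 → l++
[4,11] |-11|<=|11| out[8]=121 → r--
[4,10] |-11|>|8| out[7]=121 → l++
[5,10] |-10|>|8| out[6]=100 → l++
[6,10] |-9|>|8| out[5]=81 → l++
[7,10] |-6|<=|8| out[4]=64 → r--
[7,9] |-6|>|-1| out[3]=36 → l++
[8,9] |-5|>|-1| out[2]=25 → l++

l=9, r=9, next write slot=1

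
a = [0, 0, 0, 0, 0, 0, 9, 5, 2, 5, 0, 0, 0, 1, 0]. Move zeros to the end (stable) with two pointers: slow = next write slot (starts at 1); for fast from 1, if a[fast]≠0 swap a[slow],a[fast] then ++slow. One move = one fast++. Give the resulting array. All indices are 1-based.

[9, 5, 2, 5, 1, 0, 0, 0, 0, 0, 0, 0, 0, 0, 0]

(s=1,f=1) a[fast]=0 → fast++
(s=1,f=2) a[fast]=0 → fast++
(s=1,f=3) a[fast]=0 → fast++
(s=1,f=4) a[fast]=0 → fast++
(s=1,f=5) a[fast]=0 → fast++
(s=1,f=6) a[fast]=0 → fast++
(s=1,f=7) a[fast]=9≠0 swap→a[1]=9 → slow++,fast++
(s=2,f=8) a[fast]=5≠0 swap→a[2]=5 → slow++,fast++
(s=3,f=9) a[fast]=2≠0 swap→a[3]=2 → slow++,fast++
(s=4,f=10) a[fast]=5≠0 swap→a[4]=5 → slow++,fast++
(s=5,f=11) a[fast]=0 → fast++
(s=5,f=12) a[fast]=0 → fast++
(s=5,f=13) a[fast]=0 → fast++
(s=5,f=14) a[fast]=1≠0 swap→a[5]=1 → slow++,fast++
(s=6,f=15) a[fast]=0 → fast++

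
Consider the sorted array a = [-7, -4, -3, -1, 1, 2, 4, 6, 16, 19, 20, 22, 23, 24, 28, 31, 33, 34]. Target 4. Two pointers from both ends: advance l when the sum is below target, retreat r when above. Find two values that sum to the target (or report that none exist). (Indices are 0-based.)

no pair

[0,17] -7+34=27 >4 → r--
[0,16] -7+33=26 >4 → r--
[0,15] -7+31=24 >4 → r--
[0,14] -7+28=21 >4 → r--
[0,13] -7+24=17 >4 → r--
[0,12] -7+23=16 >4 → r--
[0,11] -7+22=15 >4 → r--
[0,10] -7+20=13 >4 → r--
[0,9] -7+19=12 >4 → r--
[0,8] -7+16=9 >4 → r--
[0,7] -7+6=-1 <4 → l++
[1,7] -4+6=2 <4 → l++
[2,7] -3+6=3 <4 → l++
[3,7] -1+6=5 >4 → r--
[3,6] -1+4=3 <4 → l++
[4,6] 1+4=5 >4 → r--
[4,5] 1+2=3 <4 → l++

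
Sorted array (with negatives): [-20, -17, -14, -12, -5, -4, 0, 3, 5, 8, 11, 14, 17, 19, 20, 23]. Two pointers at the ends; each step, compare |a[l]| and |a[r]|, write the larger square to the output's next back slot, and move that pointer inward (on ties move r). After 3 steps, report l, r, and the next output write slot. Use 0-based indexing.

l=1, r=13, next write slot=12

[0,15] |-20|<=|23| out[15]=529 → r--
[0,14] |-20|<=|20| out[14]=400 → r--
[0,13] |-20|>|19| out[13]=400 → l++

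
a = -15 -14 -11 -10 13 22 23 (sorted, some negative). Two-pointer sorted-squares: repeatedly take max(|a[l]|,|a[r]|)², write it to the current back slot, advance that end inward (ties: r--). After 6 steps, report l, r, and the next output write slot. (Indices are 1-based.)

l=4, r=4, next write slot=1

l=1 r=7: |-15|<=|23| out[7]=529, r--
l=1 r=6: |-15|<=|22| out[6]=484, r--
l=1 r=5: |-15|>|13| out[5]=225, l++
l=2 r=5: |-14|>|13| out[4]=196, l++
l=3 r=5: |-11|<=|13| out[3]=169, r--
l=3 r=4: |-11|>|-10| out[2]=121, l++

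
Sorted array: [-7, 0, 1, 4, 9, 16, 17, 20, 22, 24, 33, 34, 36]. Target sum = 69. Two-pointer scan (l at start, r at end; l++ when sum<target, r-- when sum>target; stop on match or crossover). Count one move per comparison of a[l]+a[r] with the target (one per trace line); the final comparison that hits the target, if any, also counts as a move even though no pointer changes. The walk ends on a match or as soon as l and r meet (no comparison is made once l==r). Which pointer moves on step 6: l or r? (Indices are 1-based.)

l

[1,13] -7+36=29 <69 → l++
[2,13] 0+36=36 <69 → l++
[3,13] 1+36=37 <69 → l++
[4,13] 4+36=40 <69 → l++
[5,13] 9+36=45 <69 → l++
[6,13] 16+36=52 <69 → l++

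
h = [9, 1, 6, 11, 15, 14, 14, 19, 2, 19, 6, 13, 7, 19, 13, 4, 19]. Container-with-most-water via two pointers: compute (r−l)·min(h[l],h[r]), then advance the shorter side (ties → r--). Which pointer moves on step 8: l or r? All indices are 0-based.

[0,16] min(9,19)*16=144 best=144 * → l++
[1,16] min(1,19)*15=15 best=144 → l++
[2,16] min(6,19)*14=84 best=144 → l++
[3,16] min(11,19)*13=143 best=144 → l++
[4,16] min(15,19)*12=180 best=180 * → l++
[5,16] min(14,19)*11=154 best=180 → l++
[6,16] min(14,19)*10=140 best=180 → l++
[7,16] min(19,19)*9=171 best=180 → r--

r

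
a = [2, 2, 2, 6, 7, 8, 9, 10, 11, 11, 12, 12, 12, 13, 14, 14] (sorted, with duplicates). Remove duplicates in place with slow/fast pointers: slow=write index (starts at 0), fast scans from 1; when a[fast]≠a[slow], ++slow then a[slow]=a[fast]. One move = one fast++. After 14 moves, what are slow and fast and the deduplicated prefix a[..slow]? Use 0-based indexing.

slow=9, fast=15, prefix=[2, 6, 7, 8, 9, 10, 11, 12, 13, 14]

(s=0,f=1) a[fast]=2=a[slow] dup → fast++
(s=0,f=2) a[fast]=2=a[slow] dup → fast++
(s=0,f=3) a[fast]=6≠a[slow]=2 write a[1]=6 → slow++,fast++
(s=1,f=4) a[fast]=7≠a[slow]=6 write a[2]=7 → slow++,fast++
(s=2,f=5) a[fast]=8≠a[slow]=7 write a[3]=8 → slow++,fast++
(s=3,f=6) a[fast]=9≠a[slow]=8 write a[4]=9 → slow++,fast++
(s=4,f=7) a[fast]=10≠a[slow]=9 write a[5]=10 → slow++,fast++
(s=5,f=8) a[fast]=11≠a[slow]=10 write a[6]=11 → slow++,fast++
(s=6,f=9) a[fast]=11=a[slow] dup → fast++
(s=6,f=10) a[fast]=12≠a[slow]=11 write a[7]=12 → slow++,fast++
(s=7,f=11) a[fast]=12=a[slow] dup → fast++
(s=7,f=12) a[fast]=12=a[slow] dup → fast++
(s=7,f=13) a[fast]=13≠a[slow]=12 write a[8]=13 → slow++,fast++
(s=8,f=14) a[fast]=14≠a[slow]=13 write a[9]=14 → slow++,fast++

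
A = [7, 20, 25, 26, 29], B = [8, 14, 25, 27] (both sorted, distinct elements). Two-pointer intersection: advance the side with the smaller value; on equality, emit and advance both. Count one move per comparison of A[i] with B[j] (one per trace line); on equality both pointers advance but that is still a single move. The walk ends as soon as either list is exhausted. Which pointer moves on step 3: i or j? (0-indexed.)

j

i=0 j=0: 7<8, i++
i=1 j=0: 20>8, j++
i=1 j=1: 20>14, j++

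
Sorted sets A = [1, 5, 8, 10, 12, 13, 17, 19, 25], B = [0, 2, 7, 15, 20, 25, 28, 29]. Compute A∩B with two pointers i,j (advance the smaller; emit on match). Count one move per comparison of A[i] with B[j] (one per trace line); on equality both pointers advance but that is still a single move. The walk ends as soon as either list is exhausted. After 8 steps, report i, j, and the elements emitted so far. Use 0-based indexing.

i=0 j=0: 1>0, j++
i=0 j=1: 1<2, i++
i=1 j=1: 5>2, j++
i=1 j=2: 5<7, i++
i=2 j=2: 8>7, j++
i=2 j=3: 8<15, i++
i=3 j=3: 10<15, i++
i=4 j=3: 12<15, i++

i=5, j=3, emitted=[]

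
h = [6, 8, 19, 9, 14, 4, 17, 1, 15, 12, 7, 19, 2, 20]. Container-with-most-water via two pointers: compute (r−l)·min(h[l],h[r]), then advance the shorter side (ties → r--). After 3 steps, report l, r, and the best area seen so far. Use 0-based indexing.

[0,13] min(6,20)*13=78 best=78 * → l++
[1,13] min(8,20)*12=96 best=96 * → l++
[2,13] min(19,20)*11=209 best=209 * → l++

l=3, r=13, best area=209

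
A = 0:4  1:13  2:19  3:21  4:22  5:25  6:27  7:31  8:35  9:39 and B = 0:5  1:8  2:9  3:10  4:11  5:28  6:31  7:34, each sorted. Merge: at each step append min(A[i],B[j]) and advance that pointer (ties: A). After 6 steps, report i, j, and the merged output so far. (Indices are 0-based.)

i=1, j=5, merged so far=[4, 5, 8, 9, 10, 11]

i=0 j=0: A[i]=4<=B[j]=5 take 4, i++
i=1 j=0: A[i]=13>B[j]=5 take 5, j++
i=1 j=1: A[i]=13>B[j]=8 take 8, j++
i=1 j=2: A[i]=13>B[j]=9 take 9, j++
i=1 j=3: A[i]=13>B[j]=10 take 10, j++
i=1 j=4: A[i]=13>B[j]=11 take 11, j++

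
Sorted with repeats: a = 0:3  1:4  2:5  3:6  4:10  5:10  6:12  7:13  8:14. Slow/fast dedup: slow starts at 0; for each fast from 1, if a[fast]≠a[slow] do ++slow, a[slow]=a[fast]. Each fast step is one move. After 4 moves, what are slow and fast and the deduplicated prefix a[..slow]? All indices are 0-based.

slow=4, fast=5, prefix=[3, 4, 5, 6, 10]

slow=0 fast=1: a[fast]=4≠a[slow]=3 write a[1]=4, slow++,fast++
slow=1 fast=2: a[fast]=5≠a[slow]=4 write a[2]=5, slow++,fast++
slow=2 fast=3: a[fast]=6≠a[slow]=5 write a[3]=6, slow++,fast++
slow=3 fast=4: a[fast]=10≠a[slow]=6 write a[4]=10, slow++,fast++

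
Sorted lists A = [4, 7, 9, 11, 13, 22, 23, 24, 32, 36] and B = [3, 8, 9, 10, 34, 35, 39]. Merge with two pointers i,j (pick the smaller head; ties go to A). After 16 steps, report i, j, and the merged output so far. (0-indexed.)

i=10, j=6, merged so far=[3, 4, 7, 8, 9, 9, 10, 11, 13, 22, 23, 24, 32, 34, 35, 36]

[i=0,j=0] A[i]=4>B[j]=3 take 3 → j++
[i=0,j=1] A[i]=4<=B[j]=8 take 4 → i++
[i=1,j=1] A[i]=7<=B[j]=8 take 7 → i++
[i=2,j=1] A[i]=9>B[j]=8 take 8 → j++
[i=2,j=2] A[i]=9<=B[j]=9 take 9 → i++
[i=3,j=2] A[i]=11>B[j]=9 take 9 → j++
[i=3,j=3] A[i]=11>B[j]=10 take 10 → j++
[i=3,j=4] A[i]=11<=B[j]=34 take 11 → i++
[i=4,j=4] A[i]=13<=B[j]=34 take 13 → i++
[i=5,j=4] A[i]=22<=B[j]=34 take 22 → i++
[i=6,j=4] A[i]=23<=B[j]=34 take 23 → i++
[i=7,j=4] A[i]=24<=B[j]=34 take 24 → i++
[i=8,j=4] A[i]=32<=B[j]=34 take 32 → i++
[i=9,j=4] A[i]=36>B[j]=34 take 34 → j++
[i=9,j=5] A[i]=36>B[j]=35 take 35 → j++
[i=9,j=6] A[i]=36<=B[j]=39 take 36 → i++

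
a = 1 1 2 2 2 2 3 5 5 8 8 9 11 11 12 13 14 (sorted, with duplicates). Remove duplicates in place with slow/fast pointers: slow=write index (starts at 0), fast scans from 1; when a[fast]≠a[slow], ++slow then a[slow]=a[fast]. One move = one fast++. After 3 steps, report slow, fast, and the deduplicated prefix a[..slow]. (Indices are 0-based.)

slow=1, fast=4, prefix=[1, 2]

slow=0 fast=1: a[fast]=1=a[slow] dup, fast++
slow=0 fast=2: a[fast]=2≠a[slow]=1 write a[1]=2, slow++,fast++
slow=1 fast=3: a[fast]=2=a[slow] dup, fast++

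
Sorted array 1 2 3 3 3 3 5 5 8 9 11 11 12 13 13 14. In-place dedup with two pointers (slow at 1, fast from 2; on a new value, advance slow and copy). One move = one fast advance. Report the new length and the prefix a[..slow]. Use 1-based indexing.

length 10; prefix = [1, 2, 3, 5, 8, 9, 11, 12, 13, 14]

slow=1 fast=2: a[fast]=2≠a[slow]=1 write a[2]=2, slow++,fast++
slow=2 fast=3: a[fast]=3≠a[slow]=2 write a[3]=3, slow++,fast++
slow=3 fast=4: a[fast]=3=a[slow] dup, fast++
slow=3 fast=5: a[fast]=3=a[slow] dup, fast++
slow=3 fast=6: a[fast]=3=a[slow] dup, fast++
slow=3 fast=7: a[fast]=5≠a[slow]=3 write a[4]=5, slow++,fast++
slow=4 fast=8: a[fast]=5=a[slow] dup, fast++
slow=4 fast=9: a[fast]=8≠a[slow]=5 write a[5]=8, slow++,fast++
slow=5 fast=10: a[fast]=9≠a[slow]=8 write a[6]=9, slow++,fast++
slow=6 fast=11: a[fast]=11≠a[slow]=9 write a[7]=11, slow++,fast++
slow=7 fast=12: a[fast]=11=a[slow] dup, fast++
slow=7 fast=13: a[fast]=12≠a[slow]=11 write a[8]=12, slow++,fast++
slow=8 fast=14: a[fast]=13≠a[slow]=12 write a[9]=13, slow++,fast++
slow=9 fast=15: a[fast]=13=a[slow] dup, fast++
slow=9 fast=16: a[fast]=14≠a[slow]=13 write a[10]=14, slow++,fast++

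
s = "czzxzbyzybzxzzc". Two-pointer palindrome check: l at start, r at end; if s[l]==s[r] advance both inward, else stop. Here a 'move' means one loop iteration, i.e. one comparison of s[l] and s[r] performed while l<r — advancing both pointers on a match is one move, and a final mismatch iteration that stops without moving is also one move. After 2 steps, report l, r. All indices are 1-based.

l=3, r=13

l=1 r=15: 'c'=='c', l++,r--
l=2 r=14: 'z'=='z', l++,r--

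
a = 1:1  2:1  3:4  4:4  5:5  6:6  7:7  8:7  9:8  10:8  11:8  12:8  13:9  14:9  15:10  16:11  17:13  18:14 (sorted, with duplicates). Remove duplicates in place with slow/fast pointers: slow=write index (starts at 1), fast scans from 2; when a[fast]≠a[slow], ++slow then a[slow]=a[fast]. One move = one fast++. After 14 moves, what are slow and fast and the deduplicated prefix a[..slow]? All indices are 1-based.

(s=1,f=2) a[fast]=1=a[slow] dup → fast++
(s=1,f=3) a[fast]=4≠a[slow]=1 write a[2]=4 → slow++,fast++
(s=2,f=4) a[fast]=4=a[slow] dup → fast++
(s=2,f=5) a[fast]=5≠a[slow]=4 write a[3]=5 → slow++,fast++
(s=3,f=6) a[fast]=6≠a[slow]=5 write a[4]=6 → slow++,fast++
(s=4,f=7) a[fast]=7≠a[slow]=6 write a[5]=7 → slow++,fast++
(s=5,f=8) a[fast]=7=a[slow] dup → fast++
(s=5,f=9) a[fast]=8≠a[slow]=7 write a[6]=8 → slow++,fast++
(s=6,f=10) a[fast]=8=a[slow] dup → fast++
(s=6,f=11) a[fast]=8=a[slow] dup → fast++
(s=6,f=12) a[fast]=8=a[slow] dup → fast++
(s=6,f=13) a[fast]=9≠a[slow]=8 write a[7]=9 → slow++,fast++
(s=7,f=14) a[fast]=9=a[slow] dup → fast++
(s=7,f=15) a[fast]=10≠a[slow]=9 write a[8]=10 → slow++,fast++

slow=8, fast=16, prefix=[1, 4, 5, 6, 7, 8, 9, 10]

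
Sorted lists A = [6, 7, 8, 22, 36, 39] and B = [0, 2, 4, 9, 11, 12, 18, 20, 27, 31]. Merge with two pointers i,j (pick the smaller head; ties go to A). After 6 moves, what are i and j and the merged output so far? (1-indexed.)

i=4, j=4, merged so far=[0, 2, 4, 6, 7, 8]

i=1 j=1: A[i]=6>B[j]=0 take 0, j++
i=1 j=2: A[i]=6>B[j]=2 take 2, j++
i=1 j=3: A[i]=6>B[j]=4 take 4, j++
i=1 j=4: A[i]=6<=B[j]=9 take 6, i++
i=2 j=4: A[i]=7<=B[j]=9 take 7, i++
i=3 j=4: A[i]=8<=B[j]=9 take 8, i++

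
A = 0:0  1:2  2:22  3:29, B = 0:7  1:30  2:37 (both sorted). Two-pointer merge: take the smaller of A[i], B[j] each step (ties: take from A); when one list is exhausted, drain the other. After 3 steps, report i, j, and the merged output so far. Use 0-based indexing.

i=0 j=0: A[i]=0<=B[j]=7 take 0, i++
i=1 j=0: A[i]=2<=B[j]=7 take 2, i++
i=2 j=0: A[i]=22>B[j]=7 take 7, j++

i=2, j=1, merged so far=[0, 2, 7]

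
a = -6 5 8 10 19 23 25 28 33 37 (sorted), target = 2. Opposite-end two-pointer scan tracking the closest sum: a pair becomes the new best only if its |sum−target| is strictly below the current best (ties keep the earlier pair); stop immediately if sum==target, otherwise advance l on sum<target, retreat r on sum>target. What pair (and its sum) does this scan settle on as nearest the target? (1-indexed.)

pair (-6, 8) with sum 2 (|Δ|=0)

l=1 r=10: -6+37=31 d=29 *, r--
l=1 r=9: -6+33=27 d=25 *, r--
l=1 r=8: -6+28=22 d=20 *, r--
l=1 r=7: -6+25=19 d=17 *, r--
l=1 r=6: -6+23=17 d=15 *, r--
l=1 r=5: -6+19=13 d=11 *, r--
l=1 r=4: -6+10=4 d=2 *, r--
l=1 r=3: -6+8=2 d=0 *, stop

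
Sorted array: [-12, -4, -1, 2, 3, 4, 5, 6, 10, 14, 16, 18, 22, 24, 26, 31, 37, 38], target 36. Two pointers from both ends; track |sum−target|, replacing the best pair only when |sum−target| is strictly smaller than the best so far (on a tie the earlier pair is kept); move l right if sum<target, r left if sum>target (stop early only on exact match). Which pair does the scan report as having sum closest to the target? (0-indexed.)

l=0 r=17: -12+38=26 d=10 *, l++
l=1 r=17: -4+38=34 d=2 *, l++
l=2 r=17: -1+38=37 d=1 *, r--
l=2 r=16: -1+37=36 d=0 *, stop

pair (-1, 37) with sum 36 (|Δ|=0)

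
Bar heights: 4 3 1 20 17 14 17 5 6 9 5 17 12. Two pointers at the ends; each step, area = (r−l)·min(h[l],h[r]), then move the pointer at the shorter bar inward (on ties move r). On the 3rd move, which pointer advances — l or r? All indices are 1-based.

l

[1,13] min(4,12)*12=48 best=48 * → l++
[2,13] min(3,12)*11=33 best=48 → l++
[3,13] min(1,12)*10=10 best=48 → l++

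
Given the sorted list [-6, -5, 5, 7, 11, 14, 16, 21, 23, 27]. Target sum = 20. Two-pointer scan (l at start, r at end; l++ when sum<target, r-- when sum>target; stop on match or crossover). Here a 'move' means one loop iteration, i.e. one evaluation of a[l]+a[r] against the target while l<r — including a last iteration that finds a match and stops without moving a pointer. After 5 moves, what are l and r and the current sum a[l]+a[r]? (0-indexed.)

l=2, r=6, sum=21

[0,9] -6+27=21 >20 → r--
[0,8] -6+23=17 <20 → l++
[1,8] -5+23=18 <20 → l++
[2,8] 5+23=28 >20 → r--
[2,7] 5+21=26 >20 → r--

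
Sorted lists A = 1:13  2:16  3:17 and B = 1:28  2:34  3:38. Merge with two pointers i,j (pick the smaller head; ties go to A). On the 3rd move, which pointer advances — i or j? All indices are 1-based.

i

[i=1,j=1] A[i]=13<=B[j]=28 take 13 → i++
[i=2,j=1] A[i]=16<=B[j]=28 take 16 → i++
[i=3,j=1] A[i]=17<=B[j]=28 take 17 → i++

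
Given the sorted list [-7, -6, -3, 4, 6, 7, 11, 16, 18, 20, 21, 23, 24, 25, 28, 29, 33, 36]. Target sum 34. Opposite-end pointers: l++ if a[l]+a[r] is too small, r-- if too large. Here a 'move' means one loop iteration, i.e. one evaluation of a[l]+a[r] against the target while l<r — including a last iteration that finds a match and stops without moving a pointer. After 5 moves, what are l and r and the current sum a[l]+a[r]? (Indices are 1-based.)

[1,18] -7+36=29 <34 → l++
[2,18] -6+36=30 <34 → l++
[3,18] -3+36=33 <34 → l++
[4,18] 4+36=40 >34 → r--
[4,17] 4+33=37 >34 → r--

l=4, r=16, sum=33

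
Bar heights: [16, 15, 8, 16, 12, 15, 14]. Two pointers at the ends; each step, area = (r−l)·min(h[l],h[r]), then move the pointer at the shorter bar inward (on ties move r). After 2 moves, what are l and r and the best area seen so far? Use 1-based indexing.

[1,7] min(16,14)*6=84 best=84 * → r--
[1,6] min(16,15)*5=75 best=84 → r--

l=1, r=5, best area=84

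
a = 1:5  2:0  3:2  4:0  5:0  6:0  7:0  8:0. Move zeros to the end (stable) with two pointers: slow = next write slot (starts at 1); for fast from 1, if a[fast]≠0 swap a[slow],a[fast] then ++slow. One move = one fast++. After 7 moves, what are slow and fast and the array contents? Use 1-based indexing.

slow=3, fast=8, a=[5, 2, 0, 0, 0, 0, 0, 0]

slow=1 fast=1: a[fast]=5≠0 swap→a[1]=5, slow++,fast++
slow=2 fast=2: a[fast]=0, fast++
slow=2 fast=3: a[fast]=2≠0 swap→a[2]=2, slow++,fast++
slow=3 fast=4: a[fast]=0, fast++
slow=3 fast=5: a[fast]=0, fast++
slow=3 fast=6: a[fast]=0, fast++
slow=3 fast=7: a[fast]=0, fast++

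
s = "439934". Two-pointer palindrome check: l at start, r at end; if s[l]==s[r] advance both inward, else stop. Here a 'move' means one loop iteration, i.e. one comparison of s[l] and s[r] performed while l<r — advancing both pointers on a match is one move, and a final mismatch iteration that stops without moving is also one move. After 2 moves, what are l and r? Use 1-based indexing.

l=3, r=4

[1,6] '4'=='4' → l++,r--
[2,5] '3'=='3' → l++,r--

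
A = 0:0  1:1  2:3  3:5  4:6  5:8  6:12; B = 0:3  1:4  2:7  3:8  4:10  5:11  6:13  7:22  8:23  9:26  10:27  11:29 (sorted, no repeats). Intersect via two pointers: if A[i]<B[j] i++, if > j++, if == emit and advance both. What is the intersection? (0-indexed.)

i=0 j=0: 0<3, i++
i=1 j=0: 1<3, i++
i=2 j=0: 3==3 emit, i++,j++
i=3 j=1: 5>4, j++
i=3 j=2: 5<7, i++
i=4 j=2: 6<7, i++
i=5 j=2: 8>7, j++
i=5 j=3: 8==8 emit, i++,j++
i=6 j=4: 12>10, j++
i=6 j=5: 12>11, j++
i=6 j=6: 12<13, i++

intersection = [3, 8]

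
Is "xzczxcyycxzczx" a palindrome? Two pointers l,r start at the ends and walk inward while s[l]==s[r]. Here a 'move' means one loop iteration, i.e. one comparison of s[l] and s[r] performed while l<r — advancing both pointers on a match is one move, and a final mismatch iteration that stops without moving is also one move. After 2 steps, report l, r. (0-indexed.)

l=0 r=13: 'x'=='x', l++,r--
l=1 r=12: 'z'=='z', l++,r--

l=2, r=11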